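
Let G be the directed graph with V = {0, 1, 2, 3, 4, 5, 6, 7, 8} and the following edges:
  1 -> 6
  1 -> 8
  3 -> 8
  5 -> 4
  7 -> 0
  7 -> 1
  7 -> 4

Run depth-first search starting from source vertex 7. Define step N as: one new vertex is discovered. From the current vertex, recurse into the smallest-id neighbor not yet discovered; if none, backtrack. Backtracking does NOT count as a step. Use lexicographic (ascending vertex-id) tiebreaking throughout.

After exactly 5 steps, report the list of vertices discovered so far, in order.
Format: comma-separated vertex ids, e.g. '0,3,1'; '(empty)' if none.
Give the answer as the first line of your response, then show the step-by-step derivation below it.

7,0,1,6,8

step 1: discover 7; path=7; order=7
step 2: discover 0; path=7>0; order=7,0
step 3: discover 1; path=7>1; order=7,0,1
step 4: discover 6; path=7>1>6; order=7,0,1,6
step 5: discover 8; path=7>1>8; order=7,0,1,6,8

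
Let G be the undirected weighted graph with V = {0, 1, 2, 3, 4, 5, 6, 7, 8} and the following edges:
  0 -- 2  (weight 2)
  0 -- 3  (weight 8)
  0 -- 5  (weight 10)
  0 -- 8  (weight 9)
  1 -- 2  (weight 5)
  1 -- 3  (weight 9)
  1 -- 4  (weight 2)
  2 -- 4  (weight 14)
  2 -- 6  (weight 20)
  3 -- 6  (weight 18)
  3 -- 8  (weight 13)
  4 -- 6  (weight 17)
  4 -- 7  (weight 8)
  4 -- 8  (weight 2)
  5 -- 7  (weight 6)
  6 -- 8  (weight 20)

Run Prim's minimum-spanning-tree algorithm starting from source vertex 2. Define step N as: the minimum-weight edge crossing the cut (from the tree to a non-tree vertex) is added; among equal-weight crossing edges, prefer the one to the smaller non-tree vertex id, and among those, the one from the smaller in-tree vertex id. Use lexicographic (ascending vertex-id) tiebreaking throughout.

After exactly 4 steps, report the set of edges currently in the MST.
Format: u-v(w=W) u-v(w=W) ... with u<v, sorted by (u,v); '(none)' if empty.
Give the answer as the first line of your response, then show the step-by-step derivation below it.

0-2(w=2) 1-2(w=5) 1-4(w=2) 4-8(w=2)

step 1: add edge 0-2 (w=2); MST = {0-2(w=2)}
step 2: add edge 1-2 (w=5); MST = {0-2(w=2) 1-2(w=5)}
step 3: add edge 1-4 (w=2); MST = {0-2(w=2) 1-2(w=5) 1-4(w=2)}
step 4: add edge 4-8 (w=2); MST = {0-2(w=2) 1-2(w=5) 1-4(w=2) 4-8(w=2)}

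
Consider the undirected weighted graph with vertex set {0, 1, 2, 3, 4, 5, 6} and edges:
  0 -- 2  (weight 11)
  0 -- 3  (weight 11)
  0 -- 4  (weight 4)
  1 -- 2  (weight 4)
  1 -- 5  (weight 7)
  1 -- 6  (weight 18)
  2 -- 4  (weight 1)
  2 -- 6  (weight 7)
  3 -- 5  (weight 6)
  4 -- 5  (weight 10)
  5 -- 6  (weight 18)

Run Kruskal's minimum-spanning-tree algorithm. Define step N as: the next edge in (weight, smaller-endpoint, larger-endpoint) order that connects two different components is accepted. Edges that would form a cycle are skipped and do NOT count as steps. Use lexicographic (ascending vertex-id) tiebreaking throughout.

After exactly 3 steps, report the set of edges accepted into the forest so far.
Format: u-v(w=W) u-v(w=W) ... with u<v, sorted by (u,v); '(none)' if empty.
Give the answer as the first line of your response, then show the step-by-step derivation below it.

0-4(w=4) 1-2(w=4) 2-4(w=1)

step 1: add edge 2-4 (w=1); MST = {2-4(w=1)}
step 2: add edge 0-4 (w=4); MST = {0-4(w=4) 2-4(w=1)}
step 3: add edge 1-2 (w=4); MST = {0-4(w=4) 1-2(w=4) 2-4(w=1)}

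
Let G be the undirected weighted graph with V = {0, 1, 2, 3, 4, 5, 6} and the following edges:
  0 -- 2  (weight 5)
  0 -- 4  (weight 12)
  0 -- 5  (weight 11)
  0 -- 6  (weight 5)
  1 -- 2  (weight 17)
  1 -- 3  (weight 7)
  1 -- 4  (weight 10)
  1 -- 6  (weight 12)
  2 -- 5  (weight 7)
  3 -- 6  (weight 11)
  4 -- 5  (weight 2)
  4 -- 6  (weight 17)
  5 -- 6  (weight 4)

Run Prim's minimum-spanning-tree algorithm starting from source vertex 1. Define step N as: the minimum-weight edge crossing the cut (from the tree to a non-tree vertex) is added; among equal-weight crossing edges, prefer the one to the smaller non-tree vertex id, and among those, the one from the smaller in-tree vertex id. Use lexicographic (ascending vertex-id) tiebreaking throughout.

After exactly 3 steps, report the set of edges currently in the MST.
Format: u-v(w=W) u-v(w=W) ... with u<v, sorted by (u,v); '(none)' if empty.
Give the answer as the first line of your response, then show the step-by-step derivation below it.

1-3(w=7) 1-4(w=10) 4-5(w=2)

step 1: add edge 1-3 (w=7); MST = {1-3(w=7)}
step 2: add edge 1-4 (w=10); MST = {1-3(w=7) 1-4(w=10)}
step 3: add edge 4-5 (w=2); MST = {1-3(w=7) 1-4(w=10) 4-5(w=2)}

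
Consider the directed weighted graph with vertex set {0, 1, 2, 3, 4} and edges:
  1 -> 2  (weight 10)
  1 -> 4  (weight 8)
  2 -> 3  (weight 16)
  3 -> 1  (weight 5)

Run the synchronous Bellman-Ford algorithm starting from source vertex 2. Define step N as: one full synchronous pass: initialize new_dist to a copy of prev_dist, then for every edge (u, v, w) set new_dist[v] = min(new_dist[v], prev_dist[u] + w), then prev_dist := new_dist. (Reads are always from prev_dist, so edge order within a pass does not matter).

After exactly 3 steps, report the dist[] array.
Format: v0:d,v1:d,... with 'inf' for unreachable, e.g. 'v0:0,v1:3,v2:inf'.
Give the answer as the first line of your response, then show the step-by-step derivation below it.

v0:inf,v1:21,v2:0,v3:16,v4:29

step 1: dist = v0:inf,v1:inf,v2:0,v3:16,v4:inf
step 2: dist = v0:inf,v1:21,v2:0,v3:16,v4:inf
step 3: dist = v0:inf,v1:21,v2:0,v3:16,v4:29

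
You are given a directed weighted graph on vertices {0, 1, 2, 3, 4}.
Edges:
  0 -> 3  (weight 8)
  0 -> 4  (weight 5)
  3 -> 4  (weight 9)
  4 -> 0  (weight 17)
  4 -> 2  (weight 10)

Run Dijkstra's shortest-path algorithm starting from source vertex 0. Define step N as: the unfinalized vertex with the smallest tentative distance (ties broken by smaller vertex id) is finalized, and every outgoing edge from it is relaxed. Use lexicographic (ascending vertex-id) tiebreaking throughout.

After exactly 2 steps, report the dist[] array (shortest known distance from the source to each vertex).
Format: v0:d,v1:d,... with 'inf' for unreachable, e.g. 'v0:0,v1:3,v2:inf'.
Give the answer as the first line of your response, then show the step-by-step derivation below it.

v0:0,v1:inf,v2:15,v3:8,v4:5

step 1: dist = v0:0,v1:inf,v2:inf,v3:8,v4:5
step 2: dist = v0:0,v1:inf,v2:15,v3:8,v4:5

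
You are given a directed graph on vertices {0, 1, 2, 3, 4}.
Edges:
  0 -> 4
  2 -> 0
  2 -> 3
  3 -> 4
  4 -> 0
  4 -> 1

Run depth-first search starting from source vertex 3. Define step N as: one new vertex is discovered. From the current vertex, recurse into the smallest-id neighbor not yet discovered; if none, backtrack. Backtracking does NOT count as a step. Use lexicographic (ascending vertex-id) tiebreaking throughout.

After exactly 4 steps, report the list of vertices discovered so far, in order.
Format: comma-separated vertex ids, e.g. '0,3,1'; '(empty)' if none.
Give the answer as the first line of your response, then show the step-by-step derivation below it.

3,4,0,1

step 1: discover 3; path=3; order=3
step 2: discover 4; path=3>4; order=3,4
step 3: discover 0; path=3>4>0; order=3,4,0
step 4: discover 1; path=3>4>1; order=3,4,0,1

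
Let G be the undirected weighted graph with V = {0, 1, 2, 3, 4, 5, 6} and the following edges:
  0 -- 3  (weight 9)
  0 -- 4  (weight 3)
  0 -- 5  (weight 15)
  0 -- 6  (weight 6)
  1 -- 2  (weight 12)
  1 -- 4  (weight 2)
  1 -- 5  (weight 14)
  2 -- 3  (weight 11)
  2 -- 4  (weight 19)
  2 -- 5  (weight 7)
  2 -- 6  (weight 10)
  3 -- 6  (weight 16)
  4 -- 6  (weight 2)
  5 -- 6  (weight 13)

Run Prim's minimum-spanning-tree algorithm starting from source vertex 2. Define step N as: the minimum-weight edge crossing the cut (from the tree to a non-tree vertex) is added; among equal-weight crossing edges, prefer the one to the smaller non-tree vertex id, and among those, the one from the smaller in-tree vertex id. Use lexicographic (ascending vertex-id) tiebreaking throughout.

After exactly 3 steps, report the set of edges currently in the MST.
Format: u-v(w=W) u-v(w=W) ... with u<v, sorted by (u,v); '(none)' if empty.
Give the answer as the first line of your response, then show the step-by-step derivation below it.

2-5(w=7) 2-6(w=10) 4-6(w=2)

step 1: add edge 2-5 (w=7); MST = {2-5(w=7)}
step 2: add edge 2-6 (w=10); MST = {2-5(w=7) 2-6(w=10)}
step 3: add edge 4-6 (w=2); MST = {2-5(w=7) 2-6(w=10) 4-6(w=2)}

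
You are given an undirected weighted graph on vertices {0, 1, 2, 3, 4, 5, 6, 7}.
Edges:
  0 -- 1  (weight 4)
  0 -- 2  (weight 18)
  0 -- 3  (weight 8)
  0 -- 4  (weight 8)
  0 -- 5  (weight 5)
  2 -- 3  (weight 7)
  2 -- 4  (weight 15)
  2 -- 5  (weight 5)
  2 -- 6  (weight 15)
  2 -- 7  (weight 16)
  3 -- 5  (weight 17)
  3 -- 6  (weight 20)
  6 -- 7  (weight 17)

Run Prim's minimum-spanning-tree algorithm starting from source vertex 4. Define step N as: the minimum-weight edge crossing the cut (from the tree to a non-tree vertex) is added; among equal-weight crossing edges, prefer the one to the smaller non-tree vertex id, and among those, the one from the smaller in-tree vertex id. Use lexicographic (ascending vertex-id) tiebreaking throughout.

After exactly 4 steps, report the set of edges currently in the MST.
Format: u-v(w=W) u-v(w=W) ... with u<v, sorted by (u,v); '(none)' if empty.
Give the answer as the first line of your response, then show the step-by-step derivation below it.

0-1(w=4) 0-4(w=8) 0-5(w=5) 2-5(w=5)

step 1: add edge 0-4 (w=8); MST = {0-4(w=8)}
step 2: add edge 0-1 (w=4); MST = {0-1(w=4) 0-4(w=8)}
step 3: add edge 0-5 (w=5); MST = {0-1(w=4) 0-4(w=8) 0-5(w=5)}
step 4: add edge 2-5 (w=5); MST = {0-1(w=4) 0-4(w=8) 0-5(w=5) 2-5(w=5)}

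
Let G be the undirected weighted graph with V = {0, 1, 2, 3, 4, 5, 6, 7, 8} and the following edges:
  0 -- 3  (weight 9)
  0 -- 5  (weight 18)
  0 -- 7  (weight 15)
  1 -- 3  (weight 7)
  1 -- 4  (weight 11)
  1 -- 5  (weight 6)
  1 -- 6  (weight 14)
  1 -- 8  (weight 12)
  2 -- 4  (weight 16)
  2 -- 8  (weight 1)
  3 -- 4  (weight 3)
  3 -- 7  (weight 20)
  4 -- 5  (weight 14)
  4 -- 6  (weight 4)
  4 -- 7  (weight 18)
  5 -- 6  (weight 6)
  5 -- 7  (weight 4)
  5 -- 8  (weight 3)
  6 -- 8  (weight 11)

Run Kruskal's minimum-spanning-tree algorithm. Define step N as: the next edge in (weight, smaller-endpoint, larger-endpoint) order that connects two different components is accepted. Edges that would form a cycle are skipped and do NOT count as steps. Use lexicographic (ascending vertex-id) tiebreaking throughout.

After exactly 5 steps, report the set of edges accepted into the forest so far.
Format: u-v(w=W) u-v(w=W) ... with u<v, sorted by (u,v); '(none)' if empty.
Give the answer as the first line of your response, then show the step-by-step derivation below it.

2-8(w=1) 3-4(w=3) 4-6(w=4) 5-7(w=4) 5-8(w=3)

step 1: add edge 2-8 (w=1); MST = {2-8(w=1)}
step 2: add edge 3-4 (w=3); MST = {2-8(w=1) 3-4(w=3)}
step 3: add edge 5-8 (w=3); MST = {2-8(w=1) 3-4(w=3) 5-8(w=3)}
step 4: add edge 4-6 (w=4); MST = {2-8(w=1) 3-4(w=3) 4-6(w=4) 5-8(w=3)}
step 5: add edge 5-7 (w=4); MST = {2-8(w=1) 3-4(w=3) 4-6(w=4) 5-7(w=4) 5-8(w=3)}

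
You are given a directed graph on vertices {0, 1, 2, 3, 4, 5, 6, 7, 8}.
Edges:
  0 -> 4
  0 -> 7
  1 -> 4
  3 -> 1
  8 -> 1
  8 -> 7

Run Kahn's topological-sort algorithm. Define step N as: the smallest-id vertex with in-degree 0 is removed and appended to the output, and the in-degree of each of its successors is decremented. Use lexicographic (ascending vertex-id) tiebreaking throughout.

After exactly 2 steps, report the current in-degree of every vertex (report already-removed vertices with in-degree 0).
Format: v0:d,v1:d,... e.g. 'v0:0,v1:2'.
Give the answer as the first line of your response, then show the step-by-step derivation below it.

v0:0,v1:2,v2:0,v3:0,v4:1,v5:0,v6:0,v7:1,v8:0

step 1: output 0; order=[0]; indeg=(0,2,0,0,1,0,0,1,0)
step 2: output 2; order=[0,2]; indeg=(0,2,0,0,1,0,0,1,0)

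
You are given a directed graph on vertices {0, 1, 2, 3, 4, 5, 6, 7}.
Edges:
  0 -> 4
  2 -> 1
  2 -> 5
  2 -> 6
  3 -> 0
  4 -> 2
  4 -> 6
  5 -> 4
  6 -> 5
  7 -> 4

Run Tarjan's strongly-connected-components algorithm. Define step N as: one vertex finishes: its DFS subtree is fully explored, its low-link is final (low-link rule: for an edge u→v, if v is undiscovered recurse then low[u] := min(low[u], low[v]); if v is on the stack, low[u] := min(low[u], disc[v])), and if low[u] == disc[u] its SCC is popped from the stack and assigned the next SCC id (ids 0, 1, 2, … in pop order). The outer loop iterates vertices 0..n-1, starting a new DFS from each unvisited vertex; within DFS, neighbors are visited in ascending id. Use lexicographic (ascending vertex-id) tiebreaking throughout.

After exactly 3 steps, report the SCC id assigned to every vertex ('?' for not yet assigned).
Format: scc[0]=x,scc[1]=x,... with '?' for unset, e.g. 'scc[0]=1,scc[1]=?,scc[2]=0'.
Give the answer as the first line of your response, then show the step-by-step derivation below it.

scc[0]=?,scc[1]=0,scc[2]=?,scc[3]=?,scc[4]=?,scc[5]=?,scc[6]=?,scc[7]=?

step 1: low=(low[0]=0,low[1]=3,low[2]=2,low[3]=?,low[4]=1,low[5]=?,low[6]=?,low[7]=?); scc=(scc[0]=?,scc[1]=0,scc[2]=?,scc[3]=?,scc[4]=?,scc[5]=?,scc[6]=?,scc[7]=?)
step 2: low=(low[0]=0,low[1]=3,low[2]=2,low[3]=?,low[4]=1,low[5]=1,low[6]=?,low[7]=?); scc=(scc[0]=?,scc[1]=0,scc[2]=?,scc[3]=?,scc[4]=?,scc[5]=?,scc[6]=?,scc[7]=?)
step 3: low=(low[0]=0,low[1]=3,low[2]=1,low[3]=?,low[4]=1,low[5]=1,low[6]=4,low[7]=?); scc=(scc[0]=?,scc[1]=0,scc[2]=?,scc[3]=?,scc[4]=?,scc[5]=?,scc[6]=?,scc[7]=?)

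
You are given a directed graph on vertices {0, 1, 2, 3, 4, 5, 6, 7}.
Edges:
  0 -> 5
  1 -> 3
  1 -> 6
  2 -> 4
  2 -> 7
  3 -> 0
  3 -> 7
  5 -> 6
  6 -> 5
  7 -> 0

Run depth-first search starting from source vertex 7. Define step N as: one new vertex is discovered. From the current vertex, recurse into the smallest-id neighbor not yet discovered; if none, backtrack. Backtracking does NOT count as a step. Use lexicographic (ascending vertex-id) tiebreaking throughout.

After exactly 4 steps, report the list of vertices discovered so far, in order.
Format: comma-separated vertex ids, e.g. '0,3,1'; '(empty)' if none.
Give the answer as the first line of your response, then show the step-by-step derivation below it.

7,0,5,6

step 1: discover 7; path=7; order=7
step 2: discover 0; path=7>0; order=7,0
step 3: discover 5; path=7>0>5; order=7,0,5
step 4: discover 6; path=7>0>5>6; order=7,0,5,6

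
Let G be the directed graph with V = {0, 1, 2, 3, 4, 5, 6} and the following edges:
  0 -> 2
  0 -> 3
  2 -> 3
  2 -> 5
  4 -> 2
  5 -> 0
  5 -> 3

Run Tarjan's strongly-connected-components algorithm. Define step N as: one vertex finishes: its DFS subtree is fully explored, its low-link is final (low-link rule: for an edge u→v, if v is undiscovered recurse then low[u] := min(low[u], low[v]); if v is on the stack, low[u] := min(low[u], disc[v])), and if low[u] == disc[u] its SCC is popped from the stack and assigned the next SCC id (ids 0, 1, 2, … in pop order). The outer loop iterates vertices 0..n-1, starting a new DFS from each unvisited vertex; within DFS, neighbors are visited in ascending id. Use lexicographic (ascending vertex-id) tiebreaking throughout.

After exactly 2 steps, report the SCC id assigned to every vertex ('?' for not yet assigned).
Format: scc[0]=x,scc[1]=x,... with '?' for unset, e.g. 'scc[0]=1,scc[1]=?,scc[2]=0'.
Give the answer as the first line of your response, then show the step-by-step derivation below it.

scc[0]=?,scc[1]=?,scc[2]=?,scc[3]=0,scc[4]=?,scc[5]=?,scc[6]=?

step 1: low=(low[0]=0,low[1]=?,low[2]=1,low[3]=2,low[4]=?,low[5]=?,low[6]=?); scc=(scc[0]=?,scc[1]=?,scc[2]=?,scc[3]=0,scc[4]=?,scc[5]=?,scc[6]=?)
step 2: low=(low[0]=0,low[1]=?,low[2]=1,low[3]=2,low[4]=?,low[5]=0,low[6]=?); scc=(scc[0]=?,scc[1]=?,scc[2]=?,scc[3]=0,scc[4]=?,scc[5]=?,scc[6]=?)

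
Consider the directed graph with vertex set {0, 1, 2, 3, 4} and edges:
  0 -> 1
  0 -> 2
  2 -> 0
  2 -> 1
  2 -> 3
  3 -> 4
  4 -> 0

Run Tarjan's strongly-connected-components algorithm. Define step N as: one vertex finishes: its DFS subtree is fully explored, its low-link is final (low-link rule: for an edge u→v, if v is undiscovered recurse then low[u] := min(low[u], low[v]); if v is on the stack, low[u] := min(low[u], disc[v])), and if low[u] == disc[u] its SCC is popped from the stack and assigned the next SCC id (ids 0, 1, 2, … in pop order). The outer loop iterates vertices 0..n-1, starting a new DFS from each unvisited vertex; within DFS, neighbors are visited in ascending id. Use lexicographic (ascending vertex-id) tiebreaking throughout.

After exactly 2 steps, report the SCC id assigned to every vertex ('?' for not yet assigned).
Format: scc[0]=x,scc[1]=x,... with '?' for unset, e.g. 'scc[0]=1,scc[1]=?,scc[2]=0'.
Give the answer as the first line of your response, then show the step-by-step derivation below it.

scc[0]=?,scc[1]=0,scc[2]=?,scc[3]=?,scc[4]=?

step 1: low=(low[0]=0,low[1]=1,low[2]=?,low[3]=?,low[4]=?); scc=(scc[0]=?,scc[1]=0,scc[2]=?,scc[3]=?,scc[4]=?)
step 2: low=(low[0]=0,low[1]=1,low[2]=0,low[3]=3,low[4]=0); scc=(scc[0]=?,scc[1]=0,scc[2]=?,scc[3]=?,scc[4]=?)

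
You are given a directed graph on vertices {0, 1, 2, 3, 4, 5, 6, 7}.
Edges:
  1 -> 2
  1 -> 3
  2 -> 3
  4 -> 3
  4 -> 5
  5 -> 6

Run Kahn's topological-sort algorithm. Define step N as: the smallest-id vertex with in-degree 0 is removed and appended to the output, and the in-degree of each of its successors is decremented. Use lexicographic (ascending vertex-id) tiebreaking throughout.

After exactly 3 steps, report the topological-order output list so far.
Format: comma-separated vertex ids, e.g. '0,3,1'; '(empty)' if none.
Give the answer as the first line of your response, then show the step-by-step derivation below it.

0,1,2

step 1: output 0; order=[0]; indeg=(0,0,1,3,0,1,1,0)
step 2: output 1; order=[0,1]; indeg=(0,0,0,2,0,1,1,0)
step 3: output 2; order=[0,1,2]; indeg=(0,0,0,1,0,1,1,0)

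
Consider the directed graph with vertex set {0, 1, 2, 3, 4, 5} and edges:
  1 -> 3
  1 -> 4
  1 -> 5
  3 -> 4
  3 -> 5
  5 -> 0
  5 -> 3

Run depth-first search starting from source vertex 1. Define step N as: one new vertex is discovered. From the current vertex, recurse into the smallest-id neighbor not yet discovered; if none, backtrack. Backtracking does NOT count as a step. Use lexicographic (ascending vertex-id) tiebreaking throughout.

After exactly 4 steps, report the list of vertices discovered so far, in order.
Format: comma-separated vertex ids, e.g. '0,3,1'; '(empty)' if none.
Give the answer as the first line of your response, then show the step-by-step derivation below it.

1,3,4,5

step 1: discover 1; path=1; order=1
step 2: discover 3; path=1>3; order=1,3
step 3: discover 4; path=1>3>4; order=1,3,4
step 4: discover 5; path=1>3>5; order=1,3,4,5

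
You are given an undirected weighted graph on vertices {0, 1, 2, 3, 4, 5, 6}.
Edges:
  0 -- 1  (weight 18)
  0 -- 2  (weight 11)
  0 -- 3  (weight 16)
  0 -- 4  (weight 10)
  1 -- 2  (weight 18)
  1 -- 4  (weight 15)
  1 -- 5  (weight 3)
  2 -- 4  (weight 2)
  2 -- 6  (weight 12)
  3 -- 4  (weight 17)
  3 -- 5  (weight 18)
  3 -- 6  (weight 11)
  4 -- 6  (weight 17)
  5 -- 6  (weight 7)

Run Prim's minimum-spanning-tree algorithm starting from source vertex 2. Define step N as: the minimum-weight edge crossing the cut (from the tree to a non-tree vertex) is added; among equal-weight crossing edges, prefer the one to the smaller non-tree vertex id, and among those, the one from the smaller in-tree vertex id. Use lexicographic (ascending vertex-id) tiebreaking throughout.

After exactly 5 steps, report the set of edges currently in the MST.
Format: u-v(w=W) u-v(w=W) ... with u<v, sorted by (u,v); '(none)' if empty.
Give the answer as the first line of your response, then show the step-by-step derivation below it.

0-4(w=10) 1-5(w=3) 2-4(w=2) 2-6(w=12) 5-6(w=7)

step 1: add edge 2-4 (w=2); MST = {2-4(w=2)}
step 2: add edge 0-4 (w=10); MST = {0-4(w=10) 2-4(w=2)}
step 3: add edge 2-6 (w=12); MST = {0-4(w=10) 2-4(w=2) 2-6(w=12)}
step 4: add edge 5-6 (w=7); MST = {0-4(w=10) 2-4(w=2) 2-6(w=12) 5-6(w=7)}
step 5: add edge 1-5 (w=3); MST = {0-4(w=10) 1-5(w=3) 2-4(w=2) 2-6(w=12) 5-6(w=7)}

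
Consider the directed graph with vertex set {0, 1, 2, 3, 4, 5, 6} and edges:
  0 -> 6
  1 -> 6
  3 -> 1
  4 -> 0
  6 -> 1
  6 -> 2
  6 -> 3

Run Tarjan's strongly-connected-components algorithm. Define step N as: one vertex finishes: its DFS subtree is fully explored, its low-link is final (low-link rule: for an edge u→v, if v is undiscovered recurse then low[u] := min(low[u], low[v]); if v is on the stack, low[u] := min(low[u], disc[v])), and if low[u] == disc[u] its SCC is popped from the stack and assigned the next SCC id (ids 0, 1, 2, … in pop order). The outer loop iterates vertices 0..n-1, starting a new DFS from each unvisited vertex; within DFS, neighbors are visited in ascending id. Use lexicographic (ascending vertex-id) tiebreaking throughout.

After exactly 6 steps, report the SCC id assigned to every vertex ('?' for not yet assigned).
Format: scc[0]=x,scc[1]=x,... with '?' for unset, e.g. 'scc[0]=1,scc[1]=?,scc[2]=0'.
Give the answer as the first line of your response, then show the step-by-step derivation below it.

scc[0]=2,scc[1]=1,scc[2]=0,scc[3]=1,scc[4]=3,scc[5]=?,scc[6]=1

step 1: low=(low[0]=0,low[1]=1,low[2]=?,low[3]=?,low[4]=?,low[5]=?,low[6]=1); scc=(scc[0]=?,scc[1]=?,scc[2]=?,scc[3]=?,scc[4]=?,scc[5]=?,scc[6]=?)
step 2: low=(low[0]=0,low[1]=1,low[2]=3,low[3]=?,low[4]=?,low[5]=?,low[6]=1); scc=(scc[0]=?,scc[1]=?,scc[2]=0,scc[3]=?,scc[4]=?,scc[5]=?,scc[6]=?)
step 3: low=(low[0]=0,low[1]=1,low[2]=3,low[3]=2,low[4]=?,low[5]=?,low[6]=1); scc=(scc[0]=?,scc[1]=?,scc[2]=0,scc[3]=?,scc[4]=?,scc[5]=?,scc[6]=?)
step 4: low=(low[0]=0,low[1]=1,low[2]=3,low[3]=2,low[4]=?,low[5]=?,low[6]=1); scc=(scc[0]=?,scc[1]=1,scc[2]=0,scc[3]=1,scc[4]=?,scc[5]=?,scc[6]=1)
step 5: low=(low[0]=0,low[1]=1,low[2]=3,low[3]=2,low[4]=?,low[5]=?,low[6]=1); scc=(scc[0]=2,scc[1]=1,scc[2]=0,scc[3]=1,scc[4]=?,scc[5]=?,scc[6]=1)
step 6: low=(low[0]=0,low[1]=1,low[2]=3,low[3]=2,low[4]=5,low[5]=?,low[6]=1); scc=(scc[0]=2,scc[1]=1,scc[2]=0,scc[3]=1,scc[4]=3,scc[5]=?,scc[6]=1)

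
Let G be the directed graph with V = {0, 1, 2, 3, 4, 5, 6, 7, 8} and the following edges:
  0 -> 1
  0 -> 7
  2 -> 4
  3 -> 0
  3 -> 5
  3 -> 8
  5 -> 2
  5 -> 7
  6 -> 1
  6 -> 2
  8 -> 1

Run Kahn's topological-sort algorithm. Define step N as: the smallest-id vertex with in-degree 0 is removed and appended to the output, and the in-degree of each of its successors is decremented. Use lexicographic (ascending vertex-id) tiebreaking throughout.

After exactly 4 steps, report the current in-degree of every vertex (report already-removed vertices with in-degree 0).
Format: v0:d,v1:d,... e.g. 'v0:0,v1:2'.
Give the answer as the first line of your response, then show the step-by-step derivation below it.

v0:0,v1:1,v2:0,v3:0,v4:1,v5:0,v6:0,v7:0,v8:0

step 1: output 3; order=[3]; indeg=(0,3,2,0,1,0,0,2,0)
step 2: output 0; order=[3,0]; indeg=(0,2,2,0,1,0,0,1,0)
step 3: output 5; order=[3,0,5]; indeg=(0,2,1,0,1,0,0,0,0)
step 4: output 6; order=[3,0,5,6]; indeg=(0,1,0,0,1,0,0,0,0)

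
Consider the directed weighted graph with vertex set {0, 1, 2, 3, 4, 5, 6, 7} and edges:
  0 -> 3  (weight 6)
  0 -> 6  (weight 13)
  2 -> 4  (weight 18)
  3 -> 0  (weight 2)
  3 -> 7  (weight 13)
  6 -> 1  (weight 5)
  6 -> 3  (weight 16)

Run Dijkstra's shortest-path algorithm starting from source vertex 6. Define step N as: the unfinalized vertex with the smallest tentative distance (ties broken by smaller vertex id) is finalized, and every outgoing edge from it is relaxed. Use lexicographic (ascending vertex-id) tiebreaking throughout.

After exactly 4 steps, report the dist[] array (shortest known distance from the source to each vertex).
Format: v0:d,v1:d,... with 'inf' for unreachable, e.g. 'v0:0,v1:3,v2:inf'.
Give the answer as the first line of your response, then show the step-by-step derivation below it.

v0:18,v1:5,v2:inf,v3:16,v4:inf,v5:inf,v6:0,v7:29

step 1: dist = v0:inf,v1:5,v2:inf,v3:16,v4:inf,v5:inf,v6:0,v7:inf
step 2: dist = v0:inf,v1:5,v2:inf,v3:16,v4:inf,v5:inf,v6:0,v7:inf
step 3: dist = v0:18,v1:5,v2:inf,v3:16,v4:inf,v5:inf,v6:0,v7:29
step 4: dist = v0:18,v1:5,v2:inf,v3:16,v4:inf,v5:inf,v6:0,v7:29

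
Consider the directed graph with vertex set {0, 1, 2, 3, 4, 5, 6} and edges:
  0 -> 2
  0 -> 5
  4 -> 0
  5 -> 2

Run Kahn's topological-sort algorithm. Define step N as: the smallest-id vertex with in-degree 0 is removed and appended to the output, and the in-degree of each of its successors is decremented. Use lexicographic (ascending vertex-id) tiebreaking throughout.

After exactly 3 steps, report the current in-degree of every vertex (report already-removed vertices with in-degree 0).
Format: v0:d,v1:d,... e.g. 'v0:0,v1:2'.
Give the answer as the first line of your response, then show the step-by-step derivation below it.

v0:0,v1:0,v2:2,v3:0,v4:0,v5:1,v6:0

step 1: output 1; order=[1]; indeg=(1,0,2,0,0,1,0)
step 2: output 3; order=[1,3]; indeg=(1,0,2,0,0,1,0)
step 3: output 4; order=[1,3,4]; indeg=(0,0,2,0,0,1,0)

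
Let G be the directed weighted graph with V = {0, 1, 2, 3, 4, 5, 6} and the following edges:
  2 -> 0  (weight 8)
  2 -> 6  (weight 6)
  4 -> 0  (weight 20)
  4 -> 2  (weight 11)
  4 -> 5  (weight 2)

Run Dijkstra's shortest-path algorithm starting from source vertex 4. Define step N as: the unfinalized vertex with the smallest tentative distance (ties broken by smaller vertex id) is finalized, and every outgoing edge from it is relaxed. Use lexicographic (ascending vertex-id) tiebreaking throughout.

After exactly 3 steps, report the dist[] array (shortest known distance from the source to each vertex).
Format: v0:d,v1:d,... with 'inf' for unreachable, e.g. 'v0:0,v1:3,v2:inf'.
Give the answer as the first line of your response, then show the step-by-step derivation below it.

v0:19,v1:inf,v2:11,v3:inf,v4:0,v5:2,v6:17

step 1: dist = v0:20,v1:inf,v2:11,v3:inf,v4:0,v5:2,v6:inf
step 2: dist = v0:20,v1:inf,v2:11,v3:inf,v4:0,v5:2,v6:inf
step 3: dist = v0:19,v1:inf,v2:11,v3:inf,v4:0,v5:2,v6:17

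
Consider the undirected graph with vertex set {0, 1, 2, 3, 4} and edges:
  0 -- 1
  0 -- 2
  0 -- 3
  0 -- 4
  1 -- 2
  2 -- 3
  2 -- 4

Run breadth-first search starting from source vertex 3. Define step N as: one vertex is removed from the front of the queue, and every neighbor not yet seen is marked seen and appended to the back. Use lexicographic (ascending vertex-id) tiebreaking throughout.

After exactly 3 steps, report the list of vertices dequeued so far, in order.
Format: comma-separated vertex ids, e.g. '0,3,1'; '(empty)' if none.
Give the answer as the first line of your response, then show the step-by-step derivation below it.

3,0,2

step 1: dequeue 3; queue=[0,2]; order=3
step 2: dequeue 0; queue=[2,1,4]; order=3,0
step 3: dequeue 2; queue=[1,4]; order=3,0,2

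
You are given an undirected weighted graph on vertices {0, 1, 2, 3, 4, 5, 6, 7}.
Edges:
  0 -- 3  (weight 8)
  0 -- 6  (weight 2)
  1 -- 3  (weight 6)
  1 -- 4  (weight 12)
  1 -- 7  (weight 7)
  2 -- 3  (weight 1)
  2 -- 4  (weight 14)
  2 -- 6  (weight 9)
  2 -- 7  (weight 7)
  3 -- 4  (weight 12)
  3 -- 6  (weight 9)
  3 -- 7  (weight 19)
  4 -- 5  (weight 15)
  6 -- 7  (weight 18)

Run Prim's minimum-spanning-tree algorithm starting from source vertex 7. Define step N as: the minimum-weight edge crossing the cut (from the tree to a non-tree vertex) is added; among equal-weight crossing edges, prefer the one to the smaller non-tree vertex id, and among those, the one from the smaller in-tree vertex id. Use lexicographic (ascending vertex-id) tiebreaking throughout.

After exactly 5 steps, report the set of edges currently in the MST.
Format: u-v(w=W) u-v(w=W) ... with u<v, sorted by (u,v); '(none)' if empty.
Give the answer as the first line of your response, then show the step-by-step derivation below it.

0-3(w=8) 0-6(w=2) 1-3(w=6) 1-7(w=7) 2-3(w=1)

step 1: add edge 1-7 (w=7); MST = {1-7(w=7)}
step 2: add edge 1-3 (w=6); MST = {1-3(w=6) 1-7(w=7)}
step 3: add edge 2-3 (w=1); MST = {1-3(w=6) 1-7(w=7) 2-3(w=1)}
step 4: add edge 0-3 (w=8); MST = {0-3(w=8) 1-3(w=6) 1-7(w=7) 2-3(w=1)}
step 5: add edge 0-6 (w=2); MST = {0-3(w=8) 0-6(w=2) 1-3(w=6) 1-7(w=7) 2-3(w=1)}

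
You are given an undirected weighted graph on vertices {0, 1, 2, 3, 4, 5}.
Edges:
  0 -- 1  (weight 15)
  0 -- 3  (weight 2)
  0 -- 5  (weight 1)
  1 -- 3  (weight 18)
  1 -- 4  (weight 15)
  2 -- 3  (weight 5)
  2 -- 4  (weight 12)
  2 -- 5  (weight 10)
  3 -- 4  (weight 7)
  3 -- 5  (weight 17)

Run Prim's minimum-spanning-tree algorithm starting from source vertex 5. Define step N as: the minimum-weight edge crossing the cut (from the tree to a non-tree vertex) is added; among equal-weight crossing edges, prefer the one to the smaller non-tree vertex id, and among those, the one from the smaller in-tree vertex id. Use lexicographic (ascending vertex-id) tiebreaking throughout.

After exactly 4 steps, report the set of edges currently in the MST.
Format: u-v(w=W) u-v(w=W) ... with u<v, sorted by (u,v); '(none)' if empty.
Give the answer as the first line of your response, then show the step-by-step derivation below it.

0-3(w=2) 0-5(w=1) 2-3(w=5) 3-4(w=7)

step 1: add edge 0-5 (w=1); MST = {0-5(w=1)}
step 2: add edge 0-3 (w=2); MST = {0-3(w=2) 0-5(w=1)}
step 3: add edge 2-3 (w=5); MST = {0-3(w=2) 0-5(w=1) 2-3(w=5)}
step 4: add edge 3-4 (w=7); MST = {0-3(w=2) 0-5(w=1) 2-3(w=5) 3-4(w=7)}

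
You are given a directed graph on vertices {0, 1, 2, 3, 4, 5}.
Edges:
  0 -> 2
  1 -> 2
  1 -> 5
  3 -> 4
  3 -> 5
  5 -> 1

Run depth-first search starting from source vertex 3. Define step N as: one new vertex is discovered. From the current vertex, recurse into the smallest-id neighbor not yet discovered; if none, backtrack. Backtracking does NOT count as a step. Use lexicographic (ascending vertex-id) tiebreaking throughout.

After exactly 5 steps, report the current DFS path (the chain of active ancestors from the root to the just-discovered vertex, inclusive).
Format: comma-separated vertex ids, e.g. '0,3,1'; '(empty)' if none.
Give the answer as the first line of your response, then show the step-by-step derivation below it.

3,5,1,2

step 1: discover 3; path=3; order=3
step 2: discover 4; path=3>4; order=3,4
step 3: discover 5; path=3>5; order=3,4,5
step 4: discover 1; path=3>5>1; order=3,4,5,1
step 5: discover 2; path=3>5>1>2; order=3,4,5,1,2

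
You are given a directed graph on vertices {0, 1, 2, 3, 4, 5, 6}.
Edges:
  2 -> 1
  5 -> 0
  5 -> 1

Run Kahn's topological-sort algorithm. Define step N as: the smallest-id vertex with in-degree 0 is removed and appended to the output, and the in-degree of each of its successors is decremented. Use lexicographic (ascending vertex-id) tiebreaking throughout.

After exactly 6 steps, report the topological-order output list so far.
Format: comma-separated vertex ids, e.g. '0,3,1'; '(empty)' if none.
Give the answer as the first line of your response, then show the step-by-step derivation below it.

2,3,4,5,0,1

step 1: output 2; order=[2]; indeg=(1,1,0,0,0,0,0)
step 2: output 3; order=[2,3]; indeg=(1,1,0,0,0,0,0)
step 3: output 4; order=[2,3,4]; indeg=(1,1,0,0,0,0,0)
step 4: output 5; order=[2,3,4,5]; indeg=(0,0,0,0,0,0,0)
step 5: output 0; order=[2,3,4,5,0]; indeg=(0,0,0,0,0,0,0)
step 6: output 1; order=[2,3,4,5,0,1]; indeg=(0,0,0,0,0,0,0)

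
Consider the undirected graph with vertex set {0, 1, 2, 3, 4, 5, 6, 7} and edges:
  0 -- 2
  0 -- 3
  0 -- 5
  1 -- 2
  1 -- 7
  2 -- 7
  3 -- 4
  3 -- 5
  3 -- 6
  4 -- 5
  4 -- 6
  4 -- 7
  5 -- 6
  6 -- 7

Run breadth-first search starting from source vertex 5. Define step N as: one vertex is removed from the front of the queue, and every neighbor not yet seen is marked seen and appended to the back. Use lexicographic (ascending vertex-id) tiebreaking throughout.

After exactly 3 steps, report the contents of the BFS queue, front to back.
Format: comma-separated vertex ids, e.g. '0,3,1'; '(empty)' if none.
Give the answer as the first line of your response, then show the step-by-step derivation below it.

4,6,2

step 1: dequeue 5; queue=[0,3,4,6]; order=5
step 2: dequeue 0; queue=[3,4,6,2]; order=5,0
step 3: dequeue 3; queue=[4,6,2]; order=5,0,3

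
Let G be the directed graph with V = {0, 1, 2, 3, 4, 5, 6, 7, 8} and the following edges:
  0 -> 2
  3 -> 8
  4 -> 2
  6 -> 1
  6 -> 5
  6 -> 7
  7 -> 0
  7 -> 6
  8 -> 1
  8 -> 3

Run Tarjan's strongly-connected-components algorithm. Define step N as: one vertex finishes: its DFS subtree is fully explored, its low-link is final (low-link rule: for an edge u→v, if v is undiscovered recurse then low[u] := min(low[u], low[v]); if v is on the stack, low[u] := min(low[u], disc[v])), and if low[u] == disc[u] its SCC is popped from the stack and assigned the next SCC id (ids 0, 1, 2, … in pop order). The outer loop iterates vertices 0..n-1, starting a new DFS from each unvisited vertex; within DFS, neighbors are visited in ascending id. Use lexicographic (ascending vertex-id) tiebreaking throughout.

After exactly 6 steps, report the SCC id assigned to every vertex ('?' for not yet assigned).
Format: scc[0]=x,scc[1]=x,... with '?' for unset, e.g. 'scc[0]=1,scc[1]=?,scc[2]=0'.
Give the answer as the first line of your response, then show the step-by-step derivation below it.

scc[0]=1,scc[1]=2,scc[2]=0,scc[3]=3,scc[4]=4,scc[5]=?,scc[6]=?,scc[7]=?,scc[8]=3

step 1: low=(low[0]=0,low[1]=?,low[2]=1,low[3]=?,low[4]=?,low[5]=?,low[6]=?,low[7]=?,low[8]=?); scc=(scc[0]=?,scc[1]=?,scc[2]=0,scc[3]=?,scc[4]=?,scc[5]=?,scc[6]=?,scc[7]=?,scc[8]=?)
step 2: low=(low[0]=0,low[1]=?,low[2]=1,low[3]=?,low[4]=?,low[5]=?,low[6]=?,low[7]=?,low[8]=?); scc=(scc[0]=1,scc[1]=?,scc[2]=0,scc[3]=?,scc[4]=?,scc[5]=?,scc[6]=?,scc[7]=?,scc[8]=?)
step 3: low=(low[0]=0,low[1]=2,low[2]=1,low[3]=?,low[4]=?,low[5]=?,low[6]=?,low[7]=?,low[8]=?); scc=(scc[0]=1,scc[1]=2,scc[2]=0,scc[3]=?,scc[4]=?,scc[5]=?,scc[6]=?,scc[7]=?,scc[8]=?)
step 4: low=(low[0]=0,low[1]=2,low[2]=1,low[3]=3,low[4]=?,low[5]=?,low[6]=?,low[7]=?,low[8]=3); scc=(scc[0]=1,scc[1]=2,scc[2]=0,scc[3]=?,scc[4]=?,scc[5]=?,scc[6]=?,scc[7]=?,scc[8]=?)
step 5: low=(low[0]=0,low[1]=2,low[2]=1,low[3]=3,low[4]=?,low[5]=?,low[6]=?,low[7]=?,low[8]=3); scc=(scc[0]=1,scc[1]=2,scc[2]=0,scc[3]=3,scc[4]=?,scc[5]=?,scc[6]=?,scc[7]=?,scc[8]=3)
step 6: low=(low[0]=0,low[1]=2,low[2]=1,low[3]=3,low[4]=5,low[5]=?,low[6]=?,low[7]=?,low[8]=3); scc=(scc[0]=1,scc[1]=2,scc[2]=0,scc[3]=3,scc[4]=4,scc[5]=?,scc[6]=?,scc[7]=?,scc[8]=3)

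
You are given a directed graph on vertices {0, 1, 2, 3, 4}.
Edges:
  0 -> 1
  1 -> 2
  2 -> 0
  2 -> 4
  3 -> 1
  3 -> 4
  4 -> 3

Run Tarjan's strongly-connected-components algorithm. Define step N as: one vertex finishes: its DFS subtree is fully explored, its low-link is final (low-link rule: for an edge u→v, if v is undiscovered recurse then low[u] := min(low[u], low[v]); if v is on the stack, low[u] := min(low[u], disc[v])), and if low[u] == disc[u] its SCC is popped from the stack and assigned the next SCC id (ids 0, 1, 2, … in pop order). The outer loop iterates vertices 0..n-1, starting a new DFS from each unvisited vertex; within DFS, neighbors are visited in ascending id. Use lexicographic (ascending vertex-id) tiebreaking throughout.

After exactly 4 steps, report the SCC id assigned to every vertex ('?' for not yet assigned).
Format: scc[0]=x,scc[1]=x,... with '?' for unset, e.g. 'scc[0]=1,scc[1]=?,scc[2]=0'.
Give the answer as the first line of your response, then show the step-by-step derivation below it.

scc[0]=?,scc[1]=?,scc[2]=?,scc[3]=?,scc[4]=?

step 1: low=(low[0]=0,low[1]=1,low[2]=0,low[3]=1,low[4]=3); scc=(scc[0]=?,scc[1]=?,scc[2]=?,scc[3]=?,scc[4]=?)
step 2: low=(low[0]=0,low[1]=1,low[2]=0,low[3]=1,low[4]=1); scc=(scc[0]=?,scc[1]=?,scc[2]=?,scc[3]=?,scc[4]=?)
step 3: low=(low[0]=0,low[1]=1,low[2]=0,low[3]=1,low[4]=1); scc=(scc[0]=?,scc[1]=?,scc[2]=?,scc[3]=?,scc[4]=?)
step 4: low=(low[0]=0,low[1]=0,low[2]=0,low[3]=1,low[4]=1); scc=(scc[0]=?,scc[1]=?,scc[2]=?,scc[3]=?,scc[4]=?)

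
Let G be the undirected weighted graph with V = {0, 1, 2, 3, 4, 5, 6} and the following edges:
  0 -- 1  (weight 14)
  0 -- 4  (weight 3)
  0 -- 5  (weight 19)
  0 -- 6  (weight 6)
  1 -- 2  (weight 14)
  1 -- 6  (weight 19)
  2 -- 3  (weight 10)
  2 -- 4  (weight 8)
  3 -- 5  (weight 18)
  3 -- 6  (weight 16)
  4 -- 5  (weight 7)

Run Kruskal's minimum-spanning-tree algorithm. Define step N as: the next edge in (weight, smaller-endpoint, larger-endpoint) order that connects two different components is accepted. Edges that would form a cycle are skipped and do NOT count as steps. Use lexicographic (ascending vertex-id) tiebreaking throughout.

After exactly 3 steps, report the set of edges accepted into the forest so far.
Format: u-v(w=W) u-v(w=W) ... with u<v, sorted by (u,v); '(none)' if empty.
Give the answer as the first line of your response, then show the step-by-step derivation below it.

0-4(w=3) 0-6(w=6) 4-5(w=7)

step 1: add edge 0-4 (w=3); MST = {0-4(w=3)}
step 2: add edge 0-6 (w=6); MST = {0-4(w=3) 0-6(w=6)}
step 3: add edge 4-5 (w=7); MST = {0-4(w=3) 0-6(w=6) 4-5(w=7)}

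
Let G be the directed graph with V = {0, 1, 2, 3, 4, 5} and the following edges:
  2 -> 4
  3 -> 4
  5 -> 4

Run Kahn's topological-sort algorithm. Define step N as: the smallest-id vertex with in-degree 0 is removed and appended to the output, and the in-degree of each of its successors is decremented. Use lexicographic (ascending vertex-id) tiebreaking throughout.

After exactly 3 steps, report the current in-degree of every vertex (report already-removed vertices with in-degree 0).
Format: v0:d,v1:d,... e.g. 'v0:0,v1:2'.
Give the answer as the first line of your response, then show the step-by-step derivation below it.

v0:0,v1:0,v2:0,v3:0,v4:2,v5:0

step 1: output 0; order=[0]; indeg=(0,0,0,0,3,0)
step 2: output 1; order=[0,1]; indeg=(0,0,0,0,3,0)
step 3: output 2; order=[0,1,2]; indeg=(0,0,0,0,2,0)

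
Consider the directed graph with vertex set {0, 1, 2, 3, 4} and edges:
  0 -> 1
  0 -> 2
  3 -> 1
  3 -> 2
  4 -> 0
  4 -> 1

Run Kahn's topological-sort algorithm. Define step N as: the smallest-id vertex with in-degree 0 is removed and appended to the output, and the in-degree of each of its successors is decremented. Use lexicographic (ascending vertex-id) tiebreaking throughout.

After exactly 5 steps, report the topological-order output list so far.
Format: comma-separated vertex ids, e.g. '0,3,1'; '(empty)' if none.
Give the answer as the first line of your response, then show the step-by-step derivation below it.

3,4,0,1,2

step 1: output 3; order=[3]; indeg=(1,2,1,0,0)
step 2: output 4; order=[3,4]; indeg=(0,1,1,0,0)
step 3: output 0; order=[3,4,0]; indeg=(0,0,0,0,0)
step 4: output 1; order=[3,4,0,1]; indeg=(0,0,0,0,0)
step 5: output 2; order=[3,4,0,1,2]; indeg=(0,0,0,0,0)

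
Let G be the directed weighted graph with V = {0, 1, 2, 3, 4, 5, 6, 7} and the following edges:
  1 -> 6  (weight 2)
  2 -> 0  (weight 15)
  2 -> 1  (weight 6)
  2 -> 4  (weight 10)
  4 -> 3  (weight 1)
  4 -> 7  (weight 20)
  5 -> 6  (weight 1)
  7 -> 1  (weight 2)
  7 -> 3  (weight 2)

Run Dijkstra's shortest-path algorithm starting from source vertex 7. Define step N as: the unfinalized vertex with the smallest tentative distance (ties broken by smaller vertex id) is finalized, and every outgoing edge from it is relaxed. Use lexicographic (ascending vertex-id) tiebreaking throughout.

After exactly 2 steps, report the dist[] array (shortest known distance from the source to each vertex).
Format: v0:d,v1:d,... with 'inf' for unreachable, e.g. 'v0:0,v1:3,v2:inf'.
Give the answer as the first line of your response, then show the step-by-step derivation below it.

v0:inf,v1:2,v2:inf,v3:2,v4:inf,v5:inf,v6:4,v7:0

step 1: dist = v0:inf,v1:2,v2:inf,v3:2,v4:inf,v5:inf,v6:inf,v7:0
step 2: dist = v0:inf,v1:2,v2:inf,v3:2,v4:inf,v5:inf,v6:4,v7:0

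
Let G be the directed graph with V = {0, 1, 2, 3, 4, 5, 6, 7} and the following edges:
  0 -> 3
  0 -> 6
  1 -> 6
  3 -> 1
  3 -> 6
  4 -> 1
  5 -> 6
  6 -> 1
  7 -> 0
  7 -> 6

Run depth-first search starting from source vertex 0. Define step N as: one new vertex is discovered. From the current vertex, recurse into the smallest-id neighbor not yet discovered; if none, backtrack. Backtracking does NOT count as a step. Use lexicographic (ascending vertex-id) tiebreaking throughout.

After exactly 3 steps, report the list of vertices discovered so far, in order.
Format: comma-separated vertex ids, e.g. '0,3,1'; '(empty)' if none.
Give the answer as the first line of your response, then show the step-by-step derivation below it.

0,3,1

step 1: discover 0; path=0; order=0
step 2: discover 3; path=0>3; order=0,3
step 3: discover 1; path=0>3>1; order=0,3,1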